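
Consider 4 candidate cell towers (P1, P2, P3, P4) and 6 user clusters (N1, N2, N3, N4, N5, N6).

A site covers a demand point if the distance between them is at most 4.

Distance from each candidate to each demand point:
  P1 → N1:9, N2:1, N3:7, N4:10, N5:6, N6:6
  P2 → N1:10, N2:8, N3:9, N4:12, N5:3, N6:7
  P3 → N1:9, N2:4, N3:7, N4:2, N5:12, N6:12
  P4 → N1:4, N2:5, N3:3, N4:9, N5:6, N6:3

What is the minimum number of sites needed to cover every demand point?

Coverage sets (demand points within 4 of each site):
  P1: {N2}
  P2: {N5}
  P3: {N2, N4}
  P4: {N1, N3, N6}
No 2 sites suffice: every size-2 union leaves at least one demand point uncovered.
But {P2, P3, P4} covers everything, so the minimum is 3.

3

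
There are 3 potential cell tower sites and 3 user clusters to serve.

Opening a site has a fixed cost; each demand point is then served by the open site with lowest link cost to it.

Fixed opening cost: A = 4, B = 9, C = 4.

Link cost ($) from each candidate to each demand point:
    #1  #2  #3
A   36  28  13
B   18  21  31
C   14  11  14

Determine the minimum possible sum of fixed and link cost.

43

Open {C}: assign each demand point to its cheapest open site.
  #1→C 14, #2→C 11, #3→C 14
  link cost 39, fixed 4 → total 43.
Compare {A, C}: link cost 38 + fixed 8 = 46.
Compare {B, C}: link cost 39 + fixed 13 = 52.
Compare {A, B, C}: link cost 38 + fixed 17 = 55.
All other subsets cost ≥ 46. Minimum total cost: 43.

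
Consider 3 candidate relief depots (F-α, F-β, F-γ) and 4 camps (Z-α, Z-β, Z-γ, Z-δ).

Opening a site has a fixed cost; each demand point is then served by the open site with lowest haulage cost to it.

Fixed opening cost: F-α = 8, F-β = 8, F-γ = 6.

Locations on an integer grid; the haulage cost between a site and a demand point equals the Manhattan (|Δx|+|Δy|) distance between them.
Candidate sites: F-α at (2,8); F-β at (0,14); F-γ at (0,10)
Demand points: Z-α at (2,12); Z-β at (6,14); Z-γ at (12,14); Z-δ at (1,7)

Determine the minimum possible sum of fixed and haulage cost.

38

Open {F-β}: assign each demand point to its cheapest open site.
  Z-α→F-β 4, Z-β→F-β 6, Z-γ→F-β 12, Z-δ→F-β 8
  haulage cost 30, fixed 8 → total 38.
Compare {F-α}: haulage cost 32 + fixed 8 = 40.
Compare {F-γ}: haulage cost 34 + fixed 6 = 40.
Compare {F-α, F-β}: haulage cost 24 + fixed 16 = 40.
All other subsets cost ≥ 40. Minimum total cost: 38.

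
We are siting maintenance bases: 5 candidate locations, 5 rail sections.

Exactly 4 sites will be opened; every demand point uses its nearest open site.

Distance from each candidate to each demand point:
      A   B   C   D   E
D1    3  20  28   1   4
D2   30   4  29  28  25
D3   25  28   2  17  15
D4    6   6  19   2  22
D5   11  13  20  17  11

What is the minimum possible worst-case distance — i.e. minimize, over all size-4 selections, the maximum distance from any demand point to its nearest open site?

Open {D1, D2, D3, D4}.
  Farthest demand point is B at distance 4 (to D2); all others are ≤ 4.
With {D1, D2, D3, D5} the worst case is 4.
With {D1, D3, D4, D5} the worst case is 6.
No size-4 selection achieves below 4.

4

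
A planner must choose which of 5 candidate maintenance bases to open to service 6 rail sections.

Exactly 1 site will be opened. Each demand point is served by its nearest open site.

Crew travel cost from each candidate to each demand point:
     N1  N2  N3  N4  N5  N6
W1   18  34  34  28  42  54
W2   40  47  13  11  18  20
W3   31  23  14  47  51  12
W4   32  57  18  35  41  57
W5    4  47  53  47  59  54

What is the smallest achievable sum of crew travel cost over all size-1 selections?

Open {W2}.
  N1→W2 40, N2→W2 47, N3→W2 13, N4→W2 11, N5→W2 18, N6→W2 20  ⇒ total 149.
Compare {W3}: total 178.
Compare {W1}: total 210.
No size-1 selection does better; minimum is 149.

149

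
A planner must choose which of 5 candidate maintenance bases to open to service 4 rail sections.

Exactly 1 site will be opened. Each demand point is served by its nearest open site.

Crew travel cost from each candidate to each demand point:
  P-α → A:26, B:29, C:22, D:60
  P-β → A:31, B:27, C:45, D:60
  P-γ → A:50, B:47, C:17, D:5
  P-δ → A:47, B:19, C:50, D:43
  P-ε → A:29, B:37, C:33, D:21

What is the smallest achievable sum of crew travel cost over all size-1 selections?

119

Open {P-γ}.
  A→P-γ 50, B→P-γ 47, C→P-γ 17, D→P-γ 5  ⇒ total 119.
Compare {P-ε}: total 120.
Compare {P-α}: total 137.
No size-1 selection does better; minimum is 119.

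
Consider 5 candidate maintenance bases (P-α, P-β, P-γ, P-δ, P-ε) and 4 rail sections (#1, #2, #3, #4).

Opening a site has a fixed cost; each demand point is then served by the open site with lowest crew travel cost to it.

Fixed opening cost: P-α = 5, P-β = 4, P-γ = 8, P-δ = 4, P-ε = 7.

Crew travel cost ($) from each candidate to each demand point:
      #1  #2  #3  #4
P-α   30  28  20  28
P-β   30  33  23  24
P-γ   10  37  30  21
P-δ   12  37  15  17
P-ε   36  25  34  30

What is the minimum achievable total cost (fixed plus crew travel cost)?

80

Open {P-δ, P-ε}: assign each demand point to its cheapest open site.
  #1→P-δ 12, #2→P-ε 25, #3→P-δ 15, #4→P-δ 17
  crew travel cost 69, fixed 11 → total 80.
Compare {P-α, P-δ}: crew travel cost 72 + fixed 9 = 81.
Compare {P-β, P-δ, P-ε}: crew travel cost 69 + fixed 15 = 84.
Compare {P-δ}: crew travel cost 81 + fixed 4 = 85.
All other subsets cost ≥ 81. Minimum total cost: 80.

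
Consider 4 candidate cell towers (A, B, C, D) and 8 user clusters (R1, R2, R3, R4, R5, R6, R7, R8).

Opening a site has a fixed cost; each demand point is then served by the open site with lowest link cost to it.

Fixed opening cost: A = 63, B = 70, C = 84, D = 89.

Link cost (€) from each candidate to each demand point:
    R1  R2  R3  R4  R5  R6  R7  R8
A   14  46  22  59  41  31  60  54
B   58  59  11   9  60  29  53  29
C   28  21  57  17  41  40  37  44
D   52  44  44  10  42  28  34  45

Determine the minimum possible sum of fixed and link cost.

359

Open {B, C}: assign each demand point to its cheapest open site.
  R1→C 28, R2→C 21, R3→B 11, R4→B 9, R5→C 41, R6→B 29, R7→C 37, R8→B 29
  link cost 205, fixed 154 → total 359.
Compare {A, B}: link cost 232 + fixed 133 = 365.
Compare {C}: link cost 285 + fixed 84 = 369.
Compare {A, C}: link cost 227 + fixed 147 = 374.
All other subsets cost ≥ 365. Minimum total cost: 359.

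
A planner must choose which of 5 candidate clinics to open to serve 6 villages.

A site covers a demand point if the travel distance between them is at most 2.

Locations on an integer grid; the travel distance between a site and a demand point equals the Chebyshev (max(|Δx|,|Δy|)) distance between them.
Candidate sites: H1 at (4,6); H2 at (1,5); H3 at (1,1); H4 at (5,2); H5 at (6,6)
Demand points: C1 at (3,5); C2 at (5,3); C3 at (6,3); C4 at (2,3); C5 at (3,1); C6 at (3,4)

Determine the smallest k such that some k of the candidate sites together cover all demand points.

Coverage sets (demand points within 2 of each site):
  H1: {C1, C6}
  H2: {C1, C4, C6}
  H3: {C4, C5}
  H4: {C2, C3, C5, C6}
  H5: {}
No single site covers all 6 demand points.
But {H2, H4} covers everything, so the minimum is 2.

2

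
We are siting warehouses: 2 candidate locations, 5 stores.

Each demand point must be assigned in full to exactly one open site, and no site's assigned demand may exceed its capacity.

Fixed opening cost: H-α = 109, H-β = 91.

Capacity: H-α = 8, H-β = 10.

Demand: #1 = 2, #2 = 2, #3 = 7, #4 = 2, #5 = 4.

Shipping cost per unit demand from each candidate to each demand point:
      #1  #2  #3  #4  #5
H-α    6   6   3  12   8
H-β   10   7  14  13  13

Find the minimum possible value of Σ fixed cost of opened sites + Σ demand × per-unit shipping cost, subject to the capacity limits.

Open {H-α, H-β}; cheapest assignment that respects the capacities:
  H-α (cap 8, load 7): #3 — cost 7×3 = 21
  H-β (cap 10, load 10): #1, #2, #4, #5 — cost 2×10 + 2×7 + 2×13 + 4×13 = 112
  Shipping 133, fixed 200 → total 333.
  Any other capacity-feasible assignment to {H-α, H-β} ships for at least 133.
Total demand is 17 and no other set of sites has combined capacity ≥ 17, so {H-α, H-β} is the only feasible choice of open sites. Minimum: 333.

333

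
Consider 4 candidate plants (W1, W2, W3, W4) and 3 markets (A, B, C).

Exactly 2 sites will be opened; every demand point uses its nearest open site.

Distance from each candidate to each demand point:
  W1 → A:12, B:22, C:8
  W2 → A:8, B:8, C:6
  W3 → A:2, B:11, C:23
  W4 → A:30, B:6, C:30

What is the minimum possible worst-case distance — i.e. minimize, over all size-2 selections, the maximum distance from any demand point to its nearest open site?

Open {W1, W2}.
  Farthest demand point is A at distance 8 (to W2); all others are ≤ 8.
With {W2, W3} the worst case is 8.
With {W2, W4} the worst case is 8.
No size-2 selection achieves below 8.

8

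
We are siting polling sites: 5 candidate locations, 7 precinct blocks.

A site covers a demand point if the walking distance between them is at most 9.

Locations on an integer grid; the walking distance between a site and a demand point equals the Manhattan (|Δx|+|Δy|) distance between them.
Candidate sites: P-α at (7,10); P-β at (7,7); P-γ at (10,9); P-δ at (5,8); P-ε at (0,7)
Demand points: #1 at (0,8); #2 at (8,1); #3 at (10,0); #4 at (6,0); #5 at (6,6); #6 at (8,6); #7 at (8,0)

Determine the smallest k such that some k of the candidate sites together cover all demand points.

2

Coverage sets (demand points within 9 of each site):
  P-α: {#1, #5, #6}
  P-β: {#1, #2, #4, #5, #6, #7}
  P-γ: {#3, #5, #6}
  P-δ: {#1, #4, #5, #6}
  P-ε: {#1, #5, #6}
No single site covers all 7 demand points.
But {P-β, P-γ} covers everything, so the minimum is 2.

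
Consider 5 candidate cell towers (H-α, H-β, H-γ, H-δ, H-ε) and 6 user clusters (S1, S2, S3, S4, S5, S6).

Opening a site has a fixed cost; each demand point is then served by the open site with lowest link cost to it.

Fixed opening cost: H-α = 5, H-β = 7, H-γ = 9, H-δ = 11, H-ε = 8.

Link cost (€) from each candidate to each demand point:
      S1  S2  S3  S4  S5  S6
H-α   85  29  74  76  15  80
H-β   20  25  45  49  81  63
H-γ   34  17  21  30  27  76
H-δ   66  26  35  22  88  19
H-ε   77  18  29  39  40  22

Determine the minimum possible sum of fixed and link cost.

Open {H-α, H-β, H-γ, H-δ}: assign each demand point to its cheapest open site.
  S1→H-β 20, S2→H-γ 17, S3→H-γ 21, S4→H-δ 22, S5→H-α 15, S6→H-δ 19
  link cost 114, fixed 32 → total 146.
Compare {H-α, H-γ, H-δ}: link cost 128 + fixed 25 = 153.
Compare {H-β, H-γ, H-δ}: link cost 126 + fixed 27 = 153.
Compare {H-α, H-β, H-γ, H-ε}: link cost 125 + fixed 29 = 154.
All other subsets cost ≥ 153. Minimum total cost: 146.

146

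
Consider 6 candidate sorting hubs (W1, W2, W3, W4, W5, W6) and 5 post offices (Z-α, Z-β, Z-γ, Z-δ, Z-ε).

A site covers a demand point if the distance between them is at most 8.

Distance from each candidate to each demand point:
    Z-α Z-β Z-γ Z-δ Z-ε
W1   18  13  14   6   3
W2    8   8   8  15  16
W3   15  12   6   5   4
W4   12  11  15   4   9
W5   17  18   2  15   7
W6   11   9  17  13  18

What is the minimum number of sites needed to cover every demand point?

Coverage sets (demand points within 8 of each site):
  W1: {Z-δ, Z-ε}
  W2: {Z-α, Z-β, Z-γ}
  W3: {Z-γ, Z-δ, Z-ε}
  W4: {Z-δ}
  W5: {Z-γ, Z-ε}
  W6: {}
No single site covers all 5 demand points.
But {W1, W2} covers everything, so the minimum is 2.

2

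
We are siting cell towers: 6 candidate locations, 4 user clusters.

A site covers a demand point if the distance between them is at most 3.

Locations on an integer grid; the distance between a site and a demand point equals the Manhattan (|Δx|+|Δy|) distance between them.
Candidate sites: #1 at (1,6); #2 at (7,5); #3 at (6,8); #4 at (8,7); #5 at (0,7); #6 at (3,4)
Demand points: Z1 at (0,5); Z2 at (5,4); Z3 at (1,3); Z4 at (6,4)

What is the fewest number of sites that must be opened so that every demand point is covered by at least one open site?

Coverage sets (demand points within 3 of each site):
  #1: {Z1, Z3}
  #2: {Z2, Z4}
  #3: {}
  #4: {}
  #5: {Z1}
  #6: {Z2, Z3, Z4}
No single site covers all 4 demand points.
But {#1, #2} covers everything, so the minimum is 2.

2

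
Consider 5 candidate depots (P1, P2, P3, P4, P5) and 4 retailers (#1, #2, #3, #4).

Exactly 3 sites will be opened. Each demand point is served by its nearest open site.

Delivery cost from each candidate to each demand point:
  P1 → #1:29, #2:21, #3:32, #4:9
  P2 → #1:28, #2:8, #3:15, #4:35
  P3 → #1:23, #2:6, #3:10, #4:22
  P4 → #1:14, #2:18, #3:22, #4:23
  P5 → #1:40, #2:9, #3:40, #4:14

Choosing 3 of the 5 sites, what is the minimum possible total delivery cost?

Open {P1, P3, P4}.
  #1→P4 14, #2→P3 6, #3→P3 10, #4→P1 9  ⇒ total 39.
Compare {P3, P4, P5}: total 44.
Compare {P1, P2, P4}: total 46.
No size-3 selection does better; minimum is 39.

39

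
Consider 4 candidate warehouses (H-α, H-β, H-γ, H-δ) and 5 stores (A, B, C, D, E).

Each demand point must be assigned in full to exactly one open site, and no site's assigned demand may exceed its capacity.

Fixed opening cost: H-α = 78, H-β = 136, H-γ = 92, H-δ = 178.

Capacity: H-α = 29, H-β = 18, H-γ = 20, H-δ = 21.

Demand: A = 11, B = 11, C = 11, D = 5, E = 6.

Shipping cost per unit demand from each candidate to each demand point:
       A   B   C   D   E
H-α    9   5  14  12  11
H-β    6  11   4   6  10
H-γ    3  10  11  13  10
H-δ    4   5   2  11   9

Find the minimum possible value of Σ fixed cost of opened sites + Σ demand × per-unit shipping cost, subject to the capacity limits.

508

Open {H-α, H-β}; cheapest assignment that respects the capacities:
  H-α (cap 29, load 28): A, B, E — cost 11×9 + 11×5 + 6×11 = 220
  H-β (cap 18, load 16): C, D — cost 11×4 + 5×6 = 74
  Shipping 294, fixed 214 → total 508.
  Any other capacity-feasible assignment to {H-α, H-β} ships for at least 294.
Compare {H-α, H-β, H-γ}: its best feasible assignment gives total 528.
Compare {H-α, H-γ}: its best feasible assignment gives total 532.
Every other set of open sites that can feasibly serve all demand totals ≥ 528 even under its best assignment. Minimum: 508.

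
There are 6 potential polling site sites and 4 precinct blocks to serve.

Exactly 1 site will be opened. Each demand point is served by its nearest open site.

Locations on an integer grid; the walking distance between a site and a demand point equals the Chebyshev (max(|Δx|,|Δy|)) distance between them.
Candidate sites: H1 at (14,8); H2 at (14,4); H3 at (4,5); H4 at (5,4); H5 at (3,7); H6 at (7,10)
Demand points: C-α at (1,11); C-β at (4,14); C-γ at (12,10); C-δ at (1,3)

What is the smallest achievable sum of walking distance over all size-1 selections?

22

Open {H6}.
  C-α→H6 6, C-β→H6 4, C-γ→H6 5, C-δ→H6 7  ⇒ total 22.
Compare {H5}: total 24.
Compare {H3}: total 26.
No size-1 selection does better; minimum is 22.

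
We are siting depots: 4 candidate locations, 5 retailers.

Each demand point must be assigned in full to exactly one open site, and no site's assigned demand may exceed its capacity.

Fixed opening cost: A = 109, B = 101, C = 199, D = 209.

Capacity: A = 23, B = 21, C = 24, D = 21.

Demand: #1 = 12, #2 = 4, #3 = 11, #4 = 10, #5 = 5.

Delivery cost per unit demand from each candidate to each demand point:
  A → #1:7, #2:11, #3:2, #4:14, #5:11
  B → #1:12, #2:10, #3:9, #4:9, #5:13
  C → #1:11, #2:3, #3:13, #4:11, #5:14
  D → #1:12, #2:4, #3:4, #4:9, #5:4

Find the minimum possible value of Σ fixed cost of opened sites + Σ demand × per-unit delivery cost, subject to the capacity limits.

511

Open {A, B}; cheapest assignment that respects the capacities:
  A (cap 23, load 23): #1, #3 — cost 12×7 + 11×2 = 106
  B (cap 21, load 19): #2, #4, #5 — cost 4×10 + 10×9 + 5×13 = 195
  Shipping 301, fixed 210 → total 511.
  Any other capacity-feasible assignment to {A, B} ships for at least 301.
Compare {A, D}: its best feasible assignment gives total 550.
Compare {A, C}: its best feasible assignment gives total 606.
Every other set of open sites that can feasibly serve all demand totals ≥ 550 even under its best assignment. Minimum: 511.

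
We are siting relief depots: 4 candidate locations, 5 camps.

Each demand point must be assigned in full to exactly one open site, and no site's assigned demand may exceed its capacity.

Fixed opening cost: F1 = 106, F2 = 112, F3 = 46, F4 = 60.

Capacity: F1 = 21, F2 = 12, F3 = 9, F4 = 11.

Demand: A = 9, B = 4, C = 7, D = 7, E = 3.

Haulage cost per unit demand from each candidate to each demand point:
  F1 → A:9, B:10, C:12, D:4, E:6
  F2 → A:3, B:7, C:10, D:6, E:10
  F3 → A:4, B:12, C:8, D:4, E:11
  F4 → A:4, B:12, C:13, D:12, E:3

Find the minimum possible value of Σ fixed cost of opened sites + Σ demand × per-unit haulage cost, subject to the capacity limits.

Open {F1, F3}; cheapest assignment that respects the capacities:
  F1 (cap 21, load 21): B, C, D, E — cost 4×10 + 7×12 + 7×4 + 3×6 = 170
  F3 (cap 9, load 9): A — cost 9×4 = 36
  Shipping 206, fixed 152 → total 358.
  Any other capacity-feasible assignment to {F1, F3} ships for at least 206.
Compare {F1, F4}: its best feasible assignment gives total 372.
Compare {F1, F3, F4}: its best feasible assignment gives total 390.
Every other set of open sites that can feasibly serve all demand totals ≥ 372 even under its best assignment. Minimum: 358.

358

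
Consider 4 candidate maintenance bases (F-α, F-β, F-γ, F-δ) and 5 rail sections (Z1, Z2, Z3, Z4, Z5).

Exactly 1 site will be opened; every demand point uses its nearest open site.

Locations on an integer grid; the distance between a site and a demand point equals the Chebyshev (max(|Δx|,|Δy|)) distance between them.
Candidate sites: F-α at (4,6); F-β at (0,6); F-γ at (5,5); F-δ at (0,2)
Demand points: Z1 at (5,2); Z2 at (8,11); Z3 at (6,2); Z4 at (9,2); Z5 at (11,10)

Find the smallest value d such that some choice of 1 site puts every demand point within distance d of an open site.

Open {F-γ}.
  Farthest demand point is Z2 at distance 6 (to F-γ); all others are ≤ 6.
With {F-α} the worst case is 7.
With {F-β} the worst case is 11.
No size-1 selection achieves below 6.

6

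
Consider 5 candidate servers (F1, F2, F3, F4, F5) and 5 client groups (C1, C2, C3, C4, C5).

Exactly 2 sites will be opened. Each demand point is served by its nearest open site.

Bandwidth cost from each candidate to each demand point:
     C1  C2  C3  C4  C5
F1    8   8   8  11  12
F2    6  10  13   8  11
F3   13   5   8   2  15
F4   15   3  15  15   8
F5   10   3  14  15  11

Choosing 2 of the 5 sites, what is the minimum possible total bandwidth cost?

32

Open {F2, F3}.
  C1→F2 6, C2→F3 5, C3→F3 8, C4→F3 2, C5→F2 11  ⇒ total 32.
Compare {F3, F4}: total 34.
Compare {F3, F5}: total 34.
No size-2 selection does better; minimum is 32.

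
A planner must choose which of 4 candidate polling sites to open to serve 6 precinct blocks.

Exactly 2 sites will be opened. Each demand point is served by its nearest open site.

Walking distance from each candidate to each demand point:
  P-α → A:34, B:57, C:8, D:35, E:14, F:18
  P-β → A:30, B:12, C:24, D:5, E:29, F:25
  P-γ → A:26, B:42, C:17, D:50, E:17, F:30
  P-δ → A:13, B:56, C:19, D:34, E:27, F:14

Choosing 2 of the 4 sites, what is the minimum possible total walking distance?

87

Open {P-α, P-β}.
  A→P-β 30, B→P-β 12, C→P-α 8, D→P-β 5, E→P-α 14, F→P-α 18  ⇒ total 87.
Compare {P-β, P-δ}: total 90.
Compare {P-β, P-γ}: total 102.
No size-2 selection does better; minimum is 87.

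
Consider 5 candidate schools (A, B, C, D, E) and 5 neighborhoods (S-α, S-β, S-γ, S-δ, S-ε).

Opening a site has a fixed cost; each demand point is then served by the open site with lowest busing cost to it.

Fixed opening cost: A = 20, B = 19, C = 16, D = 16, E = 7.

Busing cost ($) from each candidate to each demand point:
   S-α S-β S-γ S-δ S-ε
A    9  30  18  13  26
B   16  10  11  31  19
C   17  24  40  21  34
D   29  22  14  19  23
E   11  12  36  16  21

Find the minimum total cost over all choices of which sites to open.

93

Open {B, E}: assign each demand point to its cheapest open site.
  S-α→E 11, S-β→B 10, S-γ→B 11, S-δ→E 16, S-ε→B 19
  busing cost 67, fixed 26 → total 93.
Compare {D, E}: busing cost 74 + fixed 23 = 97.
Compare {A, E}: busing cost 73 + fixed 27 = 100.
Compare {A, B}: busing cost 62 + fixed 39 = 101.
All other subsets cost ≥ 97. Minimum total cost: 93.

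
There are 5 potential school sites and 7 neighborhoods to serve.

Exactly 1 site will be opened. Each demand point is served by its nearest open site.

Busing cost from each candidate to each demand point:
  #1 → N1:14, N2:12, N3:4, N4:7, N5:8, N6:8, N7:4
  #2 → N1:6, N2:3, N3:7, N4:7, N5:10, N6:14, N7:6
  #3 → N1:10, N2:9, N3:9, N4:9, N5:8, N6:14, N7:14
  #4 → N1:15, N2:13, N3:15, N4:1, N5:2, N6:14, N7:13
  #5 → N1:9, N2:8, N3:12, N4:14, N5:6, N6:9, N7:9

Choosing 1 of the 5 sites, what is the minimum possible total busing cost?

53

Open {#2}.
  N1→#2 6, N2→#2 3, N3→#2 7, N4→#2 7, N5→#2 10, N6→#2 14, N7→#2 6  ⇒ total 53.
Compare {#1}: total 57.
Compare {#5}: total 67.
No size-1 selection does better; minimum is 53.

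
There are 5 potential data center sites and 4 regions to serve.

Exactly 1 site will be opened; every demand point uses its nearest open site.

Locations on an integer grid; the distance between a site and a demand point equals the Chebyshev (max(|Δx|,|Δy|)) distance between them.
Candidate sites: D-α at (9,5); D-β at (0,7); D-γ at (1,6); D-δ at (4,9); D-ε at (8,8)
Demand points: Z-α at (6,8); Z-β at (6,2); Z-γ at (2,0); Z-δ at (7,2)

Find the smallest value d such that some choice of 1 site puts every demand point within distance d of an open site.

Open {D-γ}.
  Farthest demand point is Z-γ at distance 6 (to D-γ); all others are ≤ 6.
With {D-α} the worst case is 7.
With {D-β} the worst case is 7.
No size-1 selection achieves below 6.

6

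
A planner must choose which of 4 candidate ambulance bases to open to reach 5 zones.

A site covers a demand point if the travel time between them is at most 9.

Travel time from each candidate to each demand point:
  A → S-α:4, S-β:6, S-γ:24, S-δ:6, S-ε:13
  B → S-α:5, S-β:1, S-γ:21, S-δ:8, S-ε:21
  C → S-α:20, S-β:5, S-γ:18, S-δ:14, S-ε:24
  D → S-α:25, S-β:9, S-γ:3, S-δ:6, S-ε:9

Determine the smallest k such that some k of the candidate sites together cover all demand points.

2

Coverage sets (demand points within 9 of each site):
  A: {S-α, S-β, S-δ}
  B: {S-α, S-β, S-δ}
  C: {S-β}
  D: {S-β, S-γ, S-δ, S-ε}
No single site covers all 5 demand points.
But {A, D} covers everything, so the minimum is 2.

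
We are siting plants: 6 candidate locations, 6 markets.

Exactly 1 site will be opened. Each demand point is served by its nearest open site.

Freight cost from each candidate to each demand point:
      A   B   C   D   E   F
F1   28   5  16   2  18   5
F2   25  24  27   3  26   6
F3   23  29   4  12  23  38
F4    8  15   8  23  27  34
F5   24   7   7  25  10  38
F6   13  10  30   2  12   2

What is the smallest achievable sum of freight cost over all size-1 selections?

69

Open {F6}.
  A→F6 13, B→F6 10, C→F6 30, D→F6 2, E→F6 12, F→F6 2  ⇒ total 69.
Compare {F1}: total 74.
Compare {F2}: total 111.
No size-1 selection does better; minimum is 69.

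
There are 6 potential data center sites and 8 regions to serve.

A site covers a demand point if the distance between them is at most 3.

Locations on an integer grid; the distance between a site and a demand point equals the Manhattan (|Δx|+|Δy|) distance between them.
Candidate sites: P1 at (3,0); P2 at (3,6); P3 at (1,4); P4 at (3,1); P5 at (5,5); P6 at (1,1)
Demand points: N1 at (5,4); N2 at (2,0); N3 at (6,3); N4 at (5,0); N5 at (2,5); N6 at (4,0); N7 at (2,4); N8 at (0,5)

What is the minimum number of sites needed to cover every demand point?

Coverage sets (demand points within 3 of each site):
  P1: {N2, N4, N6}
  P2: {N5, N7}
  P3: {N5, N7, N8}
  P4: {N2, N4, N6}
  P5: {N1, N3, N5}
  P6: {N2}
No 2 sites suffice: every size-2 union leaves at least one demand point uncovered.
But {P1, P3, P5} covers everything, so the minimum is 3.

3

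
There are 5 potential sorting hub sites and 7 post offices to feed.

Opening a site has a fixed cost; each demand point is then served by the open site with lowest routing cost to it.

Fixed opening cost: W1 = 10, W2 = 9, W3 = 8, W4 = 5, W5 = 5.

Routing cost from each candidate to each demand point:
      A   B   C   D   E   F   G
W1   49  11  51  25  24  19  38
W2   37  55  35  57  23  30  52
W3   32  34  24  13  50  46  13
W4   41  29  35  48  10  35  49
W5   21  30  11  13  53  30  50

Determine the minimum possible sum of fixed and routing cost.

126

Open {W1, W3, W4, W5}: assign each demand point to its cheapest open site.
  A→W5 21, B→W1 11, C→W5 11, D→W3 13, E→W4 10, F→W1 19, G→W3 13
  routing cost 98, fixed 28 → total 126.
Compare {W1, W3, W5}: routing cost 112 + fixed 23 = 135.
Compare {W1, W2, W3, W4, W5}: routing cost 98 + fixed 37 = 135.
Compare {W1, W4, W5}: routing cost 123 + fixed 20 = 143.
All other subsets cost ≥ 135. Minimum total cost: 126.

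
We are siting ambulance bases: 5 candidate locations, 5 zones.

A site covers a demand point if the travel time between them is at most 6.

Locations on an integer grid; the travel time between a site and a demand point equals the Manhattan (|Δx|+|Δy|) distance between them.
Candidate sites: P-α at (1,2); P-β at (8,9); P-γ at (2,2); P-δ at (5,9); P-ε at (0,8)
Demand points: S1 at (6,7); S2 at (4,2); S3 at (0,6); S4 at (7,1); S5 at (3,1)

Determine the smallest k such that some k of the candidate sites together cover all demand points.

Coverage sets (demand points within 6 of each site):
  P-α: {S2, S3, S5}
  P-β: {S1}
  P-γ: {S2, S3, S4, S5}
  P-δ: {S1}
  P-ε: {S3}
No single site covers all 5 demand points.
But {P-β, P-γ} covers everything, so the minimum is 2.

2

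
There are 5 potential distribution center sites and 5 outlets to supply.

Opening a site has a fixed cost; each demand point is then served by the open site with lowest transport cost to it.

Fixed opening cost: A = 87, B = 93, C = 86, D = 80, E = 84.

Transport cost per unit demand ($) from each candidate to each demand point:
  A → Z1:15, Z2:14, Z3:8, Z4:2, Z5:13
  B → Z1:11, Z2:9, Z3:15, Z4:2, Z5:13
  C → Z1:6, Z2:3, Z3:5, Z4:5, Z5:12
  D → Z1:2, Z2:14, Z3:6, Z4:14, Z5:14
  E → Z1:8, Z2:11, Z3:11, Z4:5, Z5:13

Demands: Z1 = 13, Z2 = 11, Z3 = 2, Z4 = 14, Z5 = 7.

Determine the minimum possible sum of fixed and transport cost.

Open {C}: assign each demand point to its cheapest open site.
  Z1→C 13×6=78, Z2→C 11×3=33, Z3→C 2×5=10, Z4→C 14×5=70, Z5→C 7×12=84
  transport cost 275, fixed 86 → total 361.
Compare {C, D}: transport cost 223 + fixed 166 = 389.
Compare {A, C}: transport cost 233 + fixed 173 = 406.
Compare {B, C}: transport cost 233 + fixed 179 = 412.
All other subsets cost ≥ 389. Minimum total cost: 361.

361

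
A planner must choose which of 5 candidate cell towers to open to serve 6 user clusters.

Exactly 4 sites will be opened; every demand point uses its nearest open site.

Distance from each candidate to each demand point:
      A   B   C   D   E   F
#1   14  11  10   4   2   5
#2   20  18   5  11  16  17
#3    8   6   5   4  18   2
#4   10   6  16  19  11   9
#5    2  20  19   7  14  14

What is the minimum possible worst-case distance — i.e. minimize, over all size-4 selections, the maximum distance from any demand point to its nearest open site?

6

Open {#1, #2, #3, #5}.
  Farthest demand point is B at distance 6 (to #3); all others are ≤ 6.
With {#1, #2, #4, #5} the worst case is 6.
With {#1, #3, #4, #5} the worst case is 6.
No size-4 selection achieves below 6.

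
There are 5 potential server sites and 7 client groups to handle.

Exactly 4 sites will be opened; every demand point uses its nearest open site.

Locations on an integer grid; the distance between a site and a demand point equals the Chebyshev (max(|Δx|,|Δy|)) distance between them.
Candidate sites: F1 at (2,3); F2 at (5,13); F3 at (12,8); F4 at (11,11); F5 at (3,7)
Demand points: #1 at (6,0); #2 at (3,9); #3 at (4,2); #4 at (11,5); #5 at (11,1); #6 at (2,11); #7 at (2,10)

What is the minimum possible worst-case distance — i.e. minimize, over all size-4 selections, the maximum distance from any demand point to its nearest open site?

Open {F1, F2, F3, F4}.
  Farthest demand point is #5 at distance 7 (to F3); all others are ≤ 7.
With {F1, F2, F3, F5} the worst case is 7.
With {F1, F3, F4, F5} the worst case is 7.
No size-4 selection achieves below 7.

7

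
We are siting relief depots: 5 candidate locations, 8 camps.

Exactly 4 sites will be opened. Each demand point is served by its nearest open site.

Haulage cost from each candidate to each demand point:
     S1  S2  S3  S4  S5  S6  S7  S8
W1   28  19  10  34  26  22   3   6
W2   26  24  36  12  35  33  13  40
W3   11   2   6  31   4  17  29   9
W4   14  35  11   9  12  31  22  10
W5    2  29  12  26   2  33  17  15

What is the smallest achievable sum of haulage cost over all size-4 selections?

47

Open {W1, W3, W4, W5}.
  S1→W5 2, S2→W3 2, S3→W3 6, S4→W4 9, S5→W5 2, S6→W3 17, S7→W1 3, S8→W1 6  ⇒ total 47.
Compare {W1, W2, W3, W5}: total 50.
Compare {W1, W2, W3, W4}: total 58.
No size-4 selection does better; minimum is 47.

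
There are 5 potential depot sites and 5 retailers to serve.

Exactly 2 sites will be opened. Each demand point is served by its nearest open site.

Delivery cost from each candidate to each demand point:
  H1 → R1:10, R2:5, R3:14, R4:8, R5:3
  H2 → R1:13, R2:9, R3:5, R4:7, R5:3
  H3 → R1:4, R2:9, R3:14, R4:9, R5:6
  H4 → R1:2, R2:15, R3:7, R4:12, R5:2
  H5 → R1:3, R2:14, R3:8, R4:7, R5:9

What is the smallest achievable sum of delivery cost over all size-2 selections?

24

Open {H1, H4}.
  R1→H4 2, R2→H1 5, R3→H4 7, R4→H1 8, R5→H4 2  ⇒ total 24.
Compare {H2, H4}: total 25.
Compare {H1, H5}: total 26.
No size-2 selection does better; minimum is 24.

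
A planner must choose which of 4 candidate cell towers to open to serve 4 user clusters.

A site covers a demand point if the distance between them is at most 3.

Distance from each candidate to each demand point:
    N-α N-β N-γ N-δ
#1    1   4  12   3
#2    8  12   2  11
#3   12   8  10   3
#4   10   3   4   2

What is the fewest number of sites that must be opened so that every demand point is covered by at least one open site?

3

Coverage sets (demand points within 3 of each site):
  #1: {N-α, N-δ}
  #2: {N-γ}
  #3: {N-δ}
  #4: {N-β, N-δ}
No 2 sites suffice: every size-2 union leaves at least one demand point uncovered.
But {#1, #2, #4} covers everything, so the minimum is 3.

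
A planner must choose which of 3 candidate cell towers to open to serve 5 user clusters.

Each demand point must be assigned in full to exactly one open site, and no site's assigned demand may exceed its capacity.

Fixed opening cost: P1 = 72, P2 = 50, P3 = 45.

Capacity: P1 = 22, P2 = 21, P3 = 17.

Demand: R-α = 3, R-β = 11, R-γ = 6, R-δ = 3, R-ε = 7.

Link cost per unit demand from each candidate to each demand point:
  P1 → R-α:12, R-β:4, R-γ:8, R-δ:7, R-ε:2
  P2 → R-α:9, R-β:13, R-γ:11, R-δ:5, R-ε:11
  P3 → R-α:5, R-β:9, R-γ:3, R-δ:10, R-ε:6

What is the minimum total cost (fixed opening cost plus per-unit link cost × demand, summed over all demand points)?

229

Open {P1, P3}; cheapest assignment that respects the capacities:
  P1 (cap 22, load 21): R-β, R-δ, R-ε — cost 11×4 + 3×7 + 7×2 = 79
  P3 (cap 17, load 9): R-α, R-γ — cost 3×5 + 6×3 = 33
  Shipping 112, fixed 117 → total 229.
  Any other capacity-feasible assignment to {P1, P3} ships for at least 112.
Compare {P1, P2, P3}: its best feasible assignment gives total 273.
Compare {P1, P2}: its best feasible assignment gives total 288.
Every other set of open sites that can feasibly serve all demand totals ≥ 273 even under its best assignment. Minimum: 229.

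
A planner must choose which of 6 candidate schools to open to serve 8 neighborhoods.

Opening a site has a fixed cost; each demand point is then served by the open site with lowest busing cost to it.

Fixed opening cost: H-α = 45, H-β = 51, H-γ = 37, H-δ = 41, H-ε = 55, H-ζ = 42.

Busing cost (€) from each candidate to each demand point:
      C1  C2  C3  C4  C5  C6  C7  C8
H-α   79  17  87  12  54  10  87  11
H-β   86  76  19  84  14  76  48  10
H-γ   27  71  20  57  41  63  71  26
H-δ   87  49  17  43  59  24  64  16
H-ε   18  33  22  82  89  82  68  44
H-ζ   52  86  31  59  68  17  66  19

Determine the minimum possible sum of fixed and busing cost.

290

Open {H-α, H-β, H-γ}: assign each demand point to its cheapest open site.
  C1→H-γ 27, C2→H-α 17, C3→H-β 19, C4→H-α 12, C5→H-β 14, C6→H-α 10, C7→H-β 48, C8→H-β 10
  busing cost 157, fixed 133 → total 290.
Compare {H-α, H-γ}: busing cost 209 + fixed 82 = 291.
Compare {H-α, H-β, H-ε}: busing cost 148 + fixed 151 = 299.
Compare {H-α, H-β}: busing cost 209 + fixed 96 = 305.
All other subsets cost ≥ 291. Minimum total cost: 290.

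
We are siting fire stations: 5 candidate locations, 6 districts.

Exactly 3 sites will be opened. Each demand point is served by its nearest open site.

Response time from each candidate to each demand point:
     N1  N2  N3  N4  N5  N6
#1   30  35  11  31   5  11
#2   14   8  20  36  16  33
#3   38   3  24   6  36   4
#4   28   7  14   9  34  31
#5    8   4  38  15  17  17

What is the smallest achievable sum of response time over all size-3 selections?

37

Open {#1, #3, #5}.
  N1→#5 8, N2→#3 3, N3→#1 11, N4→#3 6, N5→#1 5, N6→#3 4  ⇒ total 37.
Compare {#1, #2, #3}: total 43.
Compare {#1, #4, #5}: total 48.
No size-3 selection does better; minimum is 37.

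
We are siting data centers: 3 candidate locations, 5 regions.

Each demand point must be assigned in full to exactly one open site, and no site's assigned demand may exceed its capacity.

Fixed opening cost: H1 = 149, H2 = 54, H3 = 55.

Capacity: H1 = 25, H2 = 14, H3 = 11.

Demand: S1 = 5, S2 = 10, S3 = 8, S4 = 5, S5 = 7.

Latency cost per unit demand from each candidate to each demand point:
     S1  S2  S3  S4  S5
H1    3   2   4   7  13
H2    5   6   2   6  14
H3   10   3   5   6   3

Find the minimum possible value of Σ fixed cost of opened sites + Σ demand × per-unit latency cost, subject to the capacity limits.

360

Open {H1, H2, H3}; cheapest assignment that respects the capacities:
  H1 (cap 25, load 15): S1, S2 — cost 5×3 + 10×2 = 35
  H2 (cap 14, load 13): S3, S4 — cost 8×2 + 5×6 = 46
  H3 (cap 11, load 7): S5 — cost 7×3 = 21
  Shipping 102, fixed 258 → total 360.
  Any other capacity-feasible assignment to {H1, H2, H3} ships for at least 102.
Compare {H1, H2}: its best feasible assignment gives total 375.
Compare {H1, H3}: its best feasible assignment gives total 407.
Every other set of open sites that can feasibly serve all demand totals ≥ 375 even under its best assignment. Minimum: 360.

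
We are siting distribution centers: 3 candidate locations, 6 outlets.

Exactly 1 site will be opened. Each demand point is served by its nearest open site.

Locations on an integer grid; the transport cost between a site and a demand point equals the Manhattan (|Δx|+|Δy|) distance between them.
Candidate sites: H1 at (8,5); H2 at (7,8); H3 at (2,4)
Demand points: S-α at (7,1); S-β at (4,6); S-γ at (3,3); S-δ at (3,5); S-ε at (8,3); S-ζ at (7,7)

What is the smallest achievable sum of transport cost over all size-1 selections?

27

Open {H1}.
  S-α→H1 5, S-β→H1 5, S-γ→H1 7, S-δ→H1 5, S-ε→H1 2, S-ζ→H1 3  ⇒ total 27.
Compare {H3}: total 31.
Compare {H2}: total 35.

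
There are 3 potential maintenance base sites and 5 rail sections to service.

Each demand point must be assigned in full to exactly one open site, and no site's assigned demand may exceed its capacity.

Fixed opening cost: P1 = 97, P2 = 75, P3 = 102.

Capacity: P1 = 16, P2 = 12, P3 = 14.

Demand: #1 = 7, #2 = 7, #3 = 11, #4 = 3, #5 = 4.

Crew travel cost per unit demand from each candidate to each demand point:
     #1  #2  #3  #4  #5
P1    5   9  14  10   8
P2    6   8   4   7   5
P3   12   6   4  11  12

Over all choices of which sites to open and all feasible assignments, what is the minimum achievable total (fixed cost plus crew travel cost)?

Open {P1, P2, P3}; cheapest assignment that respects the capacities:
  P1 (cap 16, load 14): #1, #4, #5 — cost 7×5 + 3×10 + 4×8 = 97
  P2 (cap 12, load 11): #3 — cost 11×4 = 44
  P3 (cap 14, load 7): #2 — cost 7×6 = 42
  Shipping 183, fixed 274 → total 457.
  Any other capacity-feasible assignment to {P1, P2, P3} ships for at least 183.
Total demand is 32 and no other set of sites has combined capacity ≥ 32, so {P1, P2, P3} is the only feasible choice of open sites. Minimum: 457.

457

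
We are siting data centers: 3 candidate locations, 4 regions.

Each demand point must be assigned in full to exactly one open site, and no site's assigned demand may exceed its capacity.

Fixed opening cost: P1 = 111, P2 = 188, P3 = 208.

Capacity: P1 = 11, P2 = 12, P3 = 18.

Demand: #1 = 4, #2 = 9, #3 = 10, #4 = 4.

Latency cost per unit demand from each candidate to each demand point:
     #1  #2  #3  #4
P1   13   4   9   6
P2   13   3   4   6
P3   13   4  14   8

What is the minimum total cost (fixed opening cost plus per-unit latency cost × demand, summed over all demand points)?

Open {P1, P3}; cheapest assignment that respects the capacities:
  P1 (cap 11, load 10): #3 — cost 10×9 = 90
  P3 (cap 18, load 17): #1, #2, #4 — cost 4×13 + 9×4 + 4×8 = 120
  Shipping 210, fixed 319 → total 529.
  Any other capacity-feasible assignment to {P1, P3} ships for at least 210.
Compare {P2, P3}: its best feasible assignment gives total 556.
Compare {P1, P2, P3}: its best feasible assignment gives total 659.
Every other set of open sites that can feasibly serve all demand totals ≥ 556 even under its best assignment. Minimum: 529.

529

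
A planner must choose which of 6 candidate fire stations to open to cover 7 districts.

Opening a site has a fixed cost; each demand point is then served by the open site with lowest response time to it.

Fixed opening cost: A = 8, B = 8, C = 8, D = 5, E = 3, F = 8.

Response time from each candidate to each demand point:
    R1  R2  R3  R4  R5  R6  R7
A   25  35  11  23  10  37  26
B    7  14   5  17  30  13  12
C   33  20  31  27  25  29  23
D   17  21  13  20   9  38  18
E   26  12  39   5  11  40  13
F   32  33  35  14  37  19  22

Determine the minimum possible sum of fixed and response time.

Open {B, E}: assign each demand point to its cheapest open site.
  R1→B 7, R2→E 12, R3→B 5, R4→E 5, R5→E 11, R6→B 13, R7→B 12
  response time 65, fixed 11 → total 76.
Compare {B, D, E}: response time 63 + fixed 16 = 79.
Compare {A, B, E}: response time 64 + fixed 19 = 83.
Compare {B, C, E}: response time 65 + fixed 19 = 84.
All other subsets cost ≥ 79. Minimum total cost: 76.

76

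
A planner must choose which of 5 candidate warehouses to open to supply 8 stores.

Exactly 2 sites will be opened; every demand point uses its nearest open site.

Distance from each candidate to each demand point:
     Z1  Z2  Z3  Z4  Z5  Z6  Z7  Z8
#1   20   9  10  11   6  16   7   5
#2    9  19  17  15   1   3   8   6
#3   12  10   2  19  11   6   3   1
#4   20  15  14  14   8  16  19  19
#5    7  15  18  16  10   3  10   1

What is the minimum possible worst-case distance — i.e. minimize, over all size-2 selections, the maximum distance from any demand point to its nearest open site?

Open {#1, #2}.
  Farthest demand point is Z4 at distance 11 (to #1); all others are ≤ 11.
With {#1, #5} the worst case is 11.
With {#1, #3} the worst case is 12.
No size-2 selection achieves below 11.

11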